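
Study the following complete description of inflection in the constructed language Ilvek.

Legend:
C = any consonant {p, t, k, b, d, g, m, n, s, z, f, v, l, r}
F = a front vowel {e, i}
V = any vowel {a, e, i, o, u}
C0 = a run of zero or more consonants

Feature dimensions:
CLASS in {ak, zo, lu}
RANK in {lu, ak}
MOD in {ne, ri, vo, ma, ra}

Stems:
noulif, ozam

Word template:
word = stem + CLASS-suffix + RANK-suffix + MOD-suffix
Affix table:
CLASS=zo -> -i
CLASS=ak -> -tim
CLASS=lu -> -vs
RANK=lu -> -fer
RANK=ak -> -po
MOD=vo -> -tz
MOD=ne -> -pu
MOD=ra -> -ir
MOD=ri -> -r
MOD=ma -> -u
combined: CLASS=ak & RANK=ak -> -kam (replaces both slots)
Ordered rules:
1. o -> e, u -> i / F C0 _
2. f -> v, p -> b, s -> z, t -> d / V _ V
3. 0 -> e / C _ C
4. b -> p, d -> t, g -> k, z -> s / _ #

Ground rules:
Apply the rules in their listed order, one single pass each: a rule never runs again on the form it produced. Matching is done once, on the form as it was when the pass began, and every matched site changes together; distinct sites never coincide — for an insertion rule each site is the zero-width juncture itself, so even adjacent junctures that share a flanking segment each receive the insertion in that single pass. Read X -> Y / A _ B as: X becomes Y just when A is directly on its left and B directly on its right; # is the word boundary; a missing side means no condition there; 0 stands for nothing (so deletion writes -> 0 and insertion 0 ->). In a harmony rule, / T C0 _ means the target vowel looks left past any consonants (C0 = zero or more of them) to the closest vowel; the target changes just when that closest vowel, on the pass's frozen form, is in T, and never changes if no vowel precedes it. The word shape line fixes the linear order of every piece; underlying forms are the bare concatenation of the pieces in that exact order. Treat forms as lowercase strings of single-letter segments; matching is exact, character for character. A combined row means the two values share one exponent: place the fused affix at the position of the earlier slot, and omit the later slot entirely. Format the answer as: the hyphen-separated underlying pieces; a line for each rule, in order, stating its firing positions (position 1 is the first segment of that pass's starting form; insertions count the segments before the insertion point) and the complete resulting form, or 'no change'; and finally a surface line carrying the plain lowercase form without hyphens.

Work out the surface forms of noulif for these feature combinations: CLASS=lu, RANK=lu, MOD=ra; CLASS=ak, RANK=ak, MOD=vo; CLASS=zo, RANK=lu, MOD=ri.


cell CLASS=lu, RANK=lu, MOD=ra:
underlying: noulif-vs-fer-ir
1. o -> e, u -> i / F C0 _: no change
2. f -> v, p -> b, s -> z, t -> d / V _ V: no change
3. 0 -> e / C _ C: inserts after position(s) 6, 7, 8: noulifeveseferir
4. b -> p, d -> t, g -> k, z -> s / _ #: no change
surface: noulifeveseferir

cell CLASS=ak, RANK=ak, MOD=vo:
underlying: noulif-kam-tz
1. o -> e, u -> i / F C0 _: no change
2. f -> v, p -> b, s -> z, t -> d / V _ V: no change
3. 0 -> e / C _ C: inserts after position(s) 6, 9, 10: noulifekametez
4. b -> p, d -> t, g -> k, z -> s / _ #: fires at position(s) 14: noulifekametes
surface: noulifekametes

cell CLASS=zo, RANK=lu, MOD=ri:
underlying: noulif-i-fer-r
1. o -> e, u -> i / F C0 _: no change
2. f -> v, p -> b, s -> z, t -> d / V _ V: fires at position(s) 6, 8: nouliviverr
3. 0 -> e / C _ C: inserts after position(s) 10: nouliviverer
4. b -> p, d -> t, g -> k, z -> s / _ #: no change
surface: nouliviverer


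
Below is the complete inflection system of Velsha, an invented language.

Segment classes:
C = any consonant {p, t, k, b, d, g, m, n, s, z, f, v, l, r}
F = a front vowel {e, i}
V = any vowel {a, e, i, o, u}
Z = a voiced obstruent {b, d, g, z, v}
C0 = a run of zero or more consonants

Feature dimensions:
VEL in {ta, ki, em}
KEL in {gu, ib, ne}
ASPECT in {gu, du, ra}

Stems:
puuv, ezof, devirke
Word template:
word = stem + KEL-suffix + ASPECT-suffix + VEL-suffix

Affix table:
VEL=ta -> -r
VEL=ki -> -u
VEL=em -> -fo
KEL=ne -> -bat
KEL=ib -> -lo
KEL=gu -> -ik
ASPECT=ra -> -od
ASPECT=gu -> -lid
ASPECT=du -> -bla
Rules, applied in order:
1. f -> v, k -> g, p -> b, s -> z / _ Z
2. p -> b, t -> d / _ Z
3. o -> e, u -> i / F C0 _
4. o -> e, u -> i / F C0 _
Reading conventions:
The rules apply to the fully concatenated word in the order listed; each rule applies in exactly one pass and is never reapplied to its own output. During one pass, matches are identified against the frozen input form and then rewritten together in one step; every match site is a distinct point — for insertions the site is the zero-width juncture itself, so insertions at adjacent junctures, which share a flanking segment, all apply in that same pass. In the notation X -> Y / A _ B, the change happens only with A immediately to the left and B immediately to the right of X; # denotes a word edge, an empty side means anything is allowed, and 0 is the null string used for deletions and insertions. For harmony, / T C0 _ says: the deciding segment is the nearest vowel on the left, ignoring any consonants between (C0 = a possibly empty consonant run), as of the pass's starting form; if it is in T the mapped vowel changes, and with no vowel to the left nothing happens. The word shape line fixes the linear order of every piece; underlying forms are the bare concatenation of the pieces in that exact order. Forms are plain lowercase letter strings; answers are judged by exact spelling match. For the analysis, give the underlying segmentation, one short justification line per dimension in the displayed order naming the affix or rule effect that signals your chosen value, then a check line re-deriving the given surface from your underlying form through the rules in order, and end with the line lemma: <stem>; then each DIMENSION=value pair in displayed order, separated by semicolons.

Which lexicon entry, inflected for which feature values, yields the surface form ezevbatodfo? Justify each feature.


underlying: ezof-bat-od-fo
VEL=em - signalled by the affix -fo
KEL=ne - signalled by the affix -bat
ASPECT=ra - signalled by the affix -od
check: ezofbatodfo -> ezovbatodfo -> ezovbatodfo -> ezevbatodfo -> ezevbatodfo
lemma: ezof; VEL=em; KEL=ne; ASPECT=ra


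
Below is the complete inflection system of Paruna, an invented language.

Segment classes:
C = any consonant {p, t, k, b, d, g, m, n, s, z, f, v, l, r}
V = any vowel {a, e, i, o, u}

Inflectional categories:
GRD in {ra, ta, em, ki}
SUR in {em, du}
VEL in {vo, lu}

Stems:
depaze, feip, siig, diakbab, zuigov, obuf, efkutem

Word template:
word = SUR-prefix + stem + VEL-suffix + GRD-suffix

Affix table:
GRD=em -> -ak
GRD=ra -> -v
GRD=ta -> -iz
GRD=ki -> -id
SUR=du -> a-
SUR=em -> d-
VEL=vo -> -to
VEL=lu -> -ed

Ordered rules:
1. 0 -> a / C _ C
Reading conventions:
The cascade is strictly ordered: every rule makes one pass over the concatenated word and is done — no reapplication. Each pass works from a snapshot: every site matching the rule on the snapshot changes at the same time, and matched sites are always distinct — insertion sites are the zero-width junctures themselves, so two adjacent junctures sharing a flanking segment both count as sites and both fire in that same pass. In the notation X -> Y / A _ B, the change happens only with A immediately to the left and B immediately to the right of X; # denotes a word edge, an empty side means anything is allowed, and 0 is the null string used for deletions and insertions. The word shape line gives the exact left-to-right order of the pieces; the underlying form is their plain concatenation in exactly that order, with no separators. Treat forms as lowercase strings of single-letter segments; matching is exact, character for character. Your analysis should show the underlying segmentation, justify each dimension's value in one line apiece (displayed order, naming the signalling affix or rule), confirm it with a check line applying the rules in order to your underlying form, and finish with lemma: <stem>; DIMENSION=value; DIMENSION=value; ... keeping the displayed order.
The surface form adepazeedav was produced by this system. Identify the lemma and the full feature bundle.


underlying: a-depaze-ed-v
GRD=ra - signalled by the affix -v
SUR=du - signalled by the affix a-
VEL=lu - signalled by the affix -ed
check: adepazeedv -> adepazeedav
lemma: depaze; GRD=ra; SUR=du; VEL=lu


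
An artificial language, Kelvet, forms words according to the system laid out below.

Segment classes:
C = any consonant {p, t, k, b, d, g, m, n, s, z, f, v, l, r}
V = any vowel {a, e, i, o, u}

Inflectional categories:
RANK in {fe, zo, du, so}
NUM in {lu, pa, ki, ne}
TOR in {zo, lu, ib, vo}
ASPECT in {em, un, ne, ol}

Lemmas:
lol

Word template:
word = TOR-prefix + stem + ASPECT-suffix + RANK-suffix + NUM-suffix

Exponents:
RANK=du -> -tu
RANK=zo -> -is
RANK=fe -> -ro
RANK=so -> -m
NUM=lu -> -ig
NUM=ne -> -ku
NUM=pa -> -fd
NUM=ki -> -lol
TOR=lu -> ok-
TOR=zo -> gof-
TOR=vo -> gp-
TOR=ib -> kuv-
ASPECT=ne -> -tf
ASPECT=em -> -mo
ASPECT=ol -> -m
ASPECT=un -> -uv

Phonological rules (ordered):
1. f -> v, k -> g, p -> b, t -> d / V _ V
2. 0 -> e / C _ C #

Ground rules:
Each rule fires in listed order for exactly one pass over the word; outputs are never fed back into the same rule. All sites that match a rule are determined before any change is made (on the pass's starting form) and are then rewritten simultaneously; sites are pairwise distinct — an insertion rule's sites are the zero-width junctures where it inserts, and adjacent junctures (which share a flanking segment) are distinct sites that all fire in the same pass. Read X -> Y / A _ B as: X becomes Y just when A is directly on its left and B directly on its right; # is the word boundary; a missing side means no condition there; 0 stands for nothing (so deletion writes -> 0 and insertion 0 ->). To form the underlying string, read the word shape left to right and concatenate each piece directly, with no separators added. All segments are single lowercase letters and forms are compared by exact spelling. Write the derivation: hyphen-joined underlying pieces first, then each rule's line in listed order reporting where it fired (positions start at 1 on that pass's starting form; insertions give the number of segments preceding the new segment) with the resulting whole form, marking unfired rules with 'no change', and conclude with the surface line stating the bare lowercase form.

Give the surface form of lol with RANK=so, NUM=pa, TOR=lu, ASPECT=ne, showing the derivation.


underlying: ok-lol-tf-m-fd
1. f -> v, k -> g, p -> b, t -> d / V _ V: no change
2. 0 -> e / C _ C #: inserts after position(s) 9: okloltfmfed
surface: okloltfmfed


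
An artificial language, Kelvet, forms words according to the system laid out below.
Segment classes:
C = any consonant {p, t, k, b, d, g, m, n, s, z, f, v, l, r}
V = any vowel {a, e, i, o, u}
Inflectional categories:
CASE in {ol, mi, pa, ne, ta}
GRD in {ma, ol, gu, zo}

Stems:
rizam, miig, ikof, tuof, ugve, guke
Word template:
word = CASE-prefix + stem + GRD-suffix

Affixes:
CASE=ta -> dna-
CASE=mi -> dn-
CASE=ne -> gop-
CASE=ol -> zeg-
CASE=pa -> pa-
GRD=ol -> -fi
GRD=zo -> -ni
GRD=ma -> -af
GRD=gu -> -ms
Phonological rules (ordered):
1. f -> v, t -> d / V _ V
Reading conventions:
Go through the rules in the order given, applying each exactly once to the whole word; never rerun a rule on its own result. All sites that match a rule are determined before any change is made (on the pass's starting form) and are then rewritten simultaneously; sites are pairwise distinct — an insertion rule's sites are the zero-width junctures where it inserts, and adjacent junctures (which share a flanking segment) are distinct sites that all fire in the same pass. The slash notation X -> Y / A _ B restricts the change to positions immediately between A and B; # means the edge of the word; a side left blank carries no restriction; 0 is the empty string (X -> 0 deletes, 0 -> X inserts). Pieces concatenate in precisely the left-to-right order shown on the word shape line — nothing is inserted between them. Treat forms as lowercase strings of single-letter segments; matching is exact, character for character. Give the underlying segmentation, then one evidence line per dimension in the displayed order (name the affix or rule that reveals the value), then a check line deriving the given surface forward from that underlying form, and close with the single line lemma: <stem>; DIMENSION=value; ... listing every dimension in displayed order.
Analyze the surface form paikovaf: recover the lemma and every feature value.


underlying: pa-ikof-af
CASE=pa - signalled by the affix pa-
GRD=ma - signalled by the affix -af
check: paikofaf -> paikovaf
lemma: ikof; CASE=pa; GRD=ma


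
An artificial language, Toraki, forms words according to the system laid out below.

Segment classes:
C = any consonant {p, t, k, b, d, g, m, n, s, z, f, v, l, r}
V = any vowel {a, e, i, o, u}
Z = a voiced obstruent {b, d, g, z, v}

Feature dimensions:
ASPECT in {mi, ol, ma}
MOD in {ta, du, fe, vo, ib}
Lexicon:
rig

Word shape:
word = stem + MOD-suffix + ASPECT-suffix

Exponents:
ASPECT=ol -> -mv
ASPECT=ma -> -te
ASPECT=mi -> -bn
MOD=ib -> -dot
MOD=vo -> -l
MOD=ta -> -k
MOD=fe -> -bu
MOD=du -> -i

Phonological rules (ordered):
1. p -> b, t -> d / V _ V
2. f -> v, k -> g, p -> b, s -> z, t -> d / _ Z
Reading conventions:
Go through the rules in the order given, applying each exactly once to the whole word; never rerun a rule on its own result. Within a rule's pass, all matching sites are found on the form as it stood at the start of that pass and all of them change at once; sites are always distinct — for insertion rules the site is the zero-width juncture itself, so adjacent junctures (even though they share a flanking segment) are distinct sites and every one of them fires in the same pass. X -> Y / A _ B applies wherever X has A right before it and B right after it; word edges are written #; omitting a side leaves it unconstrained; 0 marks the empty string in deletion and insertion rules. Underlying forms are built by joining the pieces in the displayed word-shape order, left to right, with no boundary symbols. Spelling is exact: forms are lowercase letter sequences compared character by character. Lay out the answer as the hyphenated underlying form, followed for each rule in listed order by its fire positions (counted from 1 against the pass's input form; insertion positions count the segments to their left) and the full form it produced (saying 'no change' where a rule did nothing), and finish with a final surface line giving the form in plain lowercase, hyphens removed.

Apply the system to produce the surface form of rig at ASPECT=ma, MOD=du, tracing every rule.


underlying: rig-i-te
1. p -> b, t -> d / V _ V: fires at position(s) 5: rigide
2. f -> v, k -> g, p -> b, s -> z, t -> d / _ Z: no change
surface: rigide


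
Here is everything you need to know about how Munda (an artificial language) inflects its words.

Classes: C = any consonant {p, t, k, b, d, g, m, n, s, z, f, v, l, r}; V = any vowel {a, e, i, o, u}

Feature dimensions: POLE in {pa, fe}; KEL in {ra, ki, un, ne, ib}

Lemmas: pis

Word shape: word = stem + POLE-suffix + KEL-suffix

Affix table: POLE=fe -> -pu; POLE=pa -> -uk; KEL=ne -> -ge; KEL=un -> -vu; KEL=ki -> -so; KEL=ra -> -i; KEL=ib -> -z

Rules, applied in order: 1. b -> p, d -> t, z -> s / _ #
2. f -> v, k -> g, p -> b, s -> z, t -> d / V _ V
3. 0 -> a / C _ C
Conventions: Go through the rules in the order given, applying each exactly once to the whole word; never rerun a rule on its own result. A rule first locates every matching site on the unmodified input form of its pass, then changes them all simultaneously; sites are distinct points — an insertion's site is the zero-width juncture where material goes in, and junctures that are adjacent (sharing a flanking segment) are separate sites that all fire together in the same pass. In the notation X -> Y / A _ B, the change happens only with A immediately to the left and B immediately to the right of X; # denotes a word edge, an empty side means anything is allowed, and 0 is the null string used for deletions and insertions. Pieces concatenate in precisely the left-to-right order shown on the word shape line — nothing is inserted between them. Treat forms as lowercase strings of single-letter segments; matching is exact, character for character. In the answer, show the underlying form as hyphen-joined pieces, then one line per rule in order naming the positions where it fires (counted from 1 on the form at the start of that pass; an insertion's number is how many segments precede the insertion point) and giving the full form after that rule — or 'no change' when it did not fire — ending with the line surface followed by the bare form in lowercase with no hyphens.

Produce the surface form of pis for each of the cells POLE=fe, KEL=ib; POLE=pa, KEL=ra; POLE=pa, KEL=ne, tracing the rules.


cell POLE=fe, KEL=ib:
underlying: pis-pu-z
1. b -> p, d -> t, z -> s / _ #: fires at position(s) 6: pispus
2. f -> v, k -> g, p -> b, s -> z, t -> d / V _ V: no change
3. 0 -> a / C _ C: inserts after position(s) 3: pisapus
surface: pisapus

cell POLE=pa, KEL=ra:
underlying: pis-uk-i
1. b -> p, d -> t, z -> s / _ #: no change
2. f -> v, k -> g, p -> b, s -> z, t -> d / V _ V: fires at position(s) 3, 5: pizugi
3. 0 -> a / C _ C: no change
surface: pizugi

cell POLE=pa, KEL=ne:
underlying: pis-uk-ge
1. b -> p, d -> t, z -> s / _ #: no change
2. f -> v, k -> g, p -> b, s -> z, t -> d / V _ V: fires at position(s) 3: pizukge
3. 0 -> a / C _ C: inserts after position(s) 5: pizukage
surface: pizukage


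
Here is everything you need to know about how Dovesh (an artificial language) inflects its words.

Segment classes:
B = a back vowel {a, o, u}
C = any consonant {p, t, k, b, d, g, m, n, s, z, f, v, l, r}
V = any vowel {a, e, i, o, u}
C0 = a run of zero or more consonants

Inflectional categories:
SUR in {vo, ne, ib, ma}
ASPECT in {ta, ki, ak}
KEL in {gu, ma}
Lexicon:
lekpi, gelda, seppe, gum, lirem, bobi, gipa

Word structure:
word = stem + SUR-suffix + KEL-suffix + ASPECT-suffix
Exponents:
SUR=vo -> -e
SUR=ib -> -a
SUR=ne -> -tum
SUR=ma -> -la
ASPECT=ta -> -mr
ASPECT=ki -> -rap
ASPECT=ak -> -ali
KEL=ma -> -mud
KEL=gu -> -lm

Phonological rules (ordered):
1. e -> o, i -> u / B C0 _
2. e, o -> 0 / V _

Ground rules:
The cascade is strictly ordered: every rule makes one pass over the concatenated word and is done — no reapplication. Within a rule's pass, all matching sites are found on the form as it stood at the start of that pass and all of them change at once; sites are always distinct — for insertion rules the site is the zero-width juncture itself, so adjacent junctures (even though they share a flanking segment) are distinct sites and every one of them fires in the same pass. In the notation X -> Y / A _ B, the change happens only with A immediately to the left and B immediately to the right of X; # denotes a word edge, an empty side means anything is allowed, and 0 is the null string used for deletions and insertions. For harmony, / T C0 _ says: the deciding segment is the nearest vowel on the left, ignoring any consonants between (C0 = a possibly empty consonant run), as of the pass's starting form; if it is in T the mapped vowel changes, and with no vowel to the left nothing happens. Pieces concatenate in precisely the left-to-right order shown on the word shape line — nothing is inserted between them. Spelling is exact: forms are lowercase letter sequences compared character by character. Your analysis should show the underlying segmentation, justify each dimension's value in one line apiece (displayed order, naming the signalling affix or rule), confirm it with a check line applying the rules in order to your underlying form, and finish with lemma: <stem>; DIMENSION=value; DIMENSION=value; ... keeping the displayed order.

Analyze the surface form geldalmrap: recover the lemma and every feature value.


underlying: gelda-e-lm-rap
SUR=vo - signalled by the affix -e
ASPECT=ki - signalled by the affix -rap
KEL=gu - signalled by the affix -lm
check: geldaelmrap -> geldaolmrap -> geldalmrap
lemma: gelda; SUR=vo; ASPECT=ki; KEL=gu


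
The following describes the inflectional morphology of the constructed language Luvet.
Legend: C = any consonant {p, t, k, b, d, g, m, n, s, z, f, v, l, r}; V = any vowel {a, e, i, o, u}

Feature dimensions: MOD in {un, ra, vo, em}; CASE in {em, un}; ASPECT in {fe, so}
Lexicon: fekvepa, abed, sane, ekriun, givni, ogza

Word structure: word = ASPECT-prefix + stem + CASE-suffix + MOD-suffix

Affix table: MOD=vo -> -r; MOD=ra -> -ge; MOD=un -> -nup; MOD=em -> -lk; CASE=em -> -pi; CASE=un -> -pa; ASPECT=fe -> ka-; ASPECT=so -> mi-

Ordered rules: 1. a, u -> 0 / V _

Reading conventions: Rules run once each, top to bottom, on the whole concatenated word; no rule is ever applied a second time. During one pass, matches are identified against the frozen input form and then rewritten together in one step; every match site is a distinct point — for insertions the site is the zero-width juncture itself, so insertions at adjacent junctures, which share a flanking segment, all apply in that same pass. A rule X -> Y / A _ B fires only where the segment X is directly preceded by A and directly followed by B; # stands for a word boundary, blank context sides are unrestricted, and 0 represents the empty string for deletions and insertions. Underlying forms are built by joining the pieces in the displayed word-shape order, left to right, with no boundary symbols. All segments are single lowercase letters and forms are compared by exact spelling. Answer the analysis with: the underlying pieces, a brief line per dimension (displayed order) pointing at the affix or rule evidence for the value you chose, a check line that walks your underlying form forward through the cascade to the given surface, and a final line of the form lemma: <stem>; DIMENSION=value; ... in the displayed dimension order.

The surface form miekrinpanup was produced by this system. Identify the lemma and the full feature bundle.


underlying: mi-ekriun-pa-nup
MOD=un - signalled by the affix -nup
CASE=un - signalled by the affix -pa
ASPECT=so - signalled by the affix mi-
check: miekriunpanup -> miekrinpanup
lemma: ekriun; MOD=un; CASE=un; ASPECT=so


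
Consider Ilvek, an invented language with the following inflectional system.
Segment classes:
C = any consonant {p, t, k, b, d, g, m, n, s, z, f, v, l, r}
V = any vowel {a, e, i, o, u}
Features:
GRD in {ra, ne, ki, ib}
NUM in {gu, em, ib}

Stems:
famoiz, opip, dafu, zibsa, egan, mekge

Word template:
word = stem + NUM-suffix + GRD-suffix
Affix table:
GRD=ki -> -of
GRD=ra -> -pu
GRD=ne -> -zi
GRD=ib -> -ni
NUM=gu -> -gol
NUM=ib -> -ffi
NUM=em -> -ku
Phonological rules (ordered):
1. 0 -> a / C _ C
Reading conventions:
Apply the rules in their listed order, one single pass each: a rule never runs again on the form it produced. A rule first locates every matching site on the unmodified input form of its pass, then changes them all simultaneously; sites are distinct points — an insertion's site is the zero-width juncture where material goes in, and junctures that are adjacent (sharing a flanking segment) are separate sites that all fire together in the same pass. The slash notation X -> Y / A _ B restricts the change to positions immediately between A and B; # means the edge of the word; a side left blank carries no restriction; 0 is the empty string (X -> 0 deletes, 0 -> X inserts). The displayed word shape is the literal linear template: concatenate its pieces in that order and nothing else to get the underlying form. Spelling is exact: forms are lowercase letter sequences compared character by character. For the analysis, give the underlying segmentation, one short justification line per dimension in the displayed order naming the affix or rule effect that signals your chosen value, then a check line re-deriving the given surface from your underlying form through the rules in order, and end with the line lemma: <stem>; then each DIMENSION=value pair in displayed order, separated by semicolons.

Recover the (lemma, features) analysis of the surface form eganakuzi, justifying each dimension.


underlying: egan-ku-zi
GRD=ne - signalled by the affix -zi
NUM=em - signalled by the affix -ku
check: egankuzi -> eganakuzi
lemma: egan; GRD=ne; NUM=em


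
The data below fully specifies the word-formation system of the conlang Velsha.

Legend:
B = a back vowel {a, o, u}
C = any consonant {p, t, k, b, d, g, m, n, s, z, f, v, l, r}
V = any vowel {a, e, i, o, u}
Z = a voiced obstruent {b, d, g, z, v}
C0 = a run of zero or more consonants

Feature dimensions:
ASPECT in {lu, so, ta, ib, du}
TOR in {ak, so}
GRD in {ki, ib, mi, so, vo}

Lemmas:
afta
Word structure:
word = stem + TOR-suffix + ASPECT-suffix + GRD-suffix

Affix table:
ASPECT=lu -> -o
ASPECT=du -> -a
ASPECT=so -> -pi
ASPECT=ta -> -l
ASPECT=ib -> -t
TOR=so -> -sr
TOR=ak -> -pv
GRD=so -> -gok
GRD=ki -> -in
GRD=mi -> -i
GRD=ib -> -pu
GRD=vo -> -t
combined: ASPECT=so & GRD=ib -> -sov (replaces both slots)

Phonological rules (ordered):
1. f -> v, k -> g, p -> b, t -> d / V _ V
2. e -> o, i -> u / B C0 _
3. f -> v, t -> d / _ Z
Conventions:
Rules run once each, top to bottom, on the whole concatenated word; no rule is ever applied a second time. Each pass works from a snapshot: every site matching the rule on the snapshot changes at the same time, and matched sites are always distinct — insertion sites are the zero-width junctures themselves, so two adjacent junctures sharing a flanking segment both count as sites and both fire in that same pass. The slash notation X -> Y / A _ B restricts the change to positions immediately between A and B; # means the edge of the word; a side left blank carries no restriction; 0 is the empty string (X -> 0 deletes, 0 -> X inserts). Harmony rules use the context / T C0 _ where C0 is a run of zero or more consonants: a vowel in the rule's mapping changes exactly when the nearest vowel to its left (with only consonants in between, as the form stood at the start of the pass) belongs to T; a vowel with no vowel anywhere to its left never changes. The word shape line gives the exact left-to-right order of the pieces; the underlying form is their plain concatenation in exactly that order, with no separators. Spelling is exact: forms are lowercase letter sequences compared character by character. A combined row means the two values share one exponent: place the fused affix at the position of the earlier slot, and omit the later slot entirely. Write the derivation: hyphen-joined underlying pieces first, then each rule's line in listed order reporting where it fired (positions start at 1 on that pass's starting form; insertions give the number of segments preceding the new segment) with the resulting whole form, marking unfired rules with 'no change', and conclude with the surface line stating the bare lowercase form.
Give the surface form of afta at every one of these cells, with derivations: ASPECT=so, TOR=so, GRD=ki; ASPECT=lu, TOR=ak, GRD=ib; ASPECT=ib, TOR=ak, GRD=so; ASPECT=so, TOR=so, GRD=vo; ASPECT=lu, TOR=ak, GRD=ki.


cell ASPECT=so, TOR=so, GRD=ki:
underlying: afta-sr-pi-in
1. f -> v, k -> g, p -> b, t -> d / V _ V: no change
2. e -> o, i -> u / B C0 _: fires at position(s) 8: aftasrpuin
3. f -> v, t -> d / _ Z: no change
surface: aftasrpuin

cell ASPECT=lu, TOR=ak, GRD=ib:
underlying: afta-pv-o-pu
1. f -> v, k -> g, p -> b, t -> d / V _ V: fires at position(s) 8: aftapvobu
2. e -> o, i -> u / B C0 _: no change
3. f -> v, t -> d / _ Z: no change
surface: aftapvobu

cell ASPECT=ib, TOR=ak, GRD=so:
underlying: afta-pv-t-gok
1. f -> v, k -> g, p -> b, t -> d / V _ V: no change
2. e -> o, i -> u / B C0 _: no change
3. f -> v, t -> d / _ Z: fires at position(s) 7: aftapvdgok
surface: aftapvdgok

cell ASPECT=so, TOR=so, GRD=vo:
underlying: afta-sr-pi-t
1. f -> v, k -> g, p -> b, t -> d / V _ V: no change
2. e -> o, i -> u / B C0 _: fires at position(s) 8: aftasrput
3. f -> v, t -> d / _ Z: no change
surface: aftasrput

cell ASPECT=lu, TOR=ak, GRD=ki:
underlying: afta-pv-o-in
1. f -> v, k -> g, p -> b, t -> d / V _ V: no change
2. e -> o, i -> u / B C0 _: fires at position(s) 8: aftapvoun
3. f -> v, t -> d / _ Z: no change
surface: aftapvoun


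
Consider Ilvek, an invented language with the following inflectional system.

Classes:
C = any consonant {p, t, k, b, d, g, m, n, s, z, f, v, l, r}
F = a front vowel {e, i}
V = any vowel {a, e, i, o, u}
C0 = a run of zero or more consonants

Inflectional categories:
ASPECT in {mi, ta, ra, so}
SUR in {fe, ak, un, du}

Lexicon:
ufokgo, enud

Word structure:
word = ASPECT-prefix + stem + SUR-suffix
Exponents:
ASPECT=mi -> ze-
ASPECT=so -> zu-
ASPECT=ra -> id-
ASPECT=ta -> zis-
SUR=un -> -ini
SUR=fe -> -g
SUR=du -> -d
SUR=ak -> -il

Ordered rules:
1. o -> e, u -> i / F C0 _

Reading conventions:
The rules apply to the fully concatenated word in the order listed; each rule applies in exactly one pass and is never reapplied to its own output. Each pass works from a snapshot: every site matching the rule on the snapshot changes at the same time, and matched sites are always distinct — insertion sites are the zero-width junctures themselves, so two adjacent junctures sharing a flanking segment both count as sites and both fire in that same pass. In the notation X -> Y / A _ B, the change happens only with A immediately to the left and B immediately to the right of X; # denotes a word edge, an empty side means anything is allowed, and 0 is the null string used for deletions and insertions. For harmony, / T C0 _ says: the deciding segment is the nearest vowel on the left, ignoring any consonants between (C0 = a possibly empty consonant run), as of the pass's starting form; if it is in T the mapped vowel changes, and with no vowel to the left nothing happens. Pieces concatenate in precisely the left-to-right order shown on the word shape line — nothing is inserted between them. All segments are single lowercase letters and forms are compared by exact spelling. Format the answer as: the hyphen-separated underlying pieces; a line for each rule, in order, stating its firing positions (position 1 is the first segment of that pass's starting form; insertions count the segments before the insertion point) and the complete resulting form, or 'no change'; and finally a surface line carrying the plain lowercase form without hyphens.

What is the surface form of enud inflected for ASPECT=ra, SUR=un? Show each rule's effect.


underlying: id-enud-ini
1. o -> e, u -> i / F C0 _: fires at position(s) 5: idenidini
surface: idenidini


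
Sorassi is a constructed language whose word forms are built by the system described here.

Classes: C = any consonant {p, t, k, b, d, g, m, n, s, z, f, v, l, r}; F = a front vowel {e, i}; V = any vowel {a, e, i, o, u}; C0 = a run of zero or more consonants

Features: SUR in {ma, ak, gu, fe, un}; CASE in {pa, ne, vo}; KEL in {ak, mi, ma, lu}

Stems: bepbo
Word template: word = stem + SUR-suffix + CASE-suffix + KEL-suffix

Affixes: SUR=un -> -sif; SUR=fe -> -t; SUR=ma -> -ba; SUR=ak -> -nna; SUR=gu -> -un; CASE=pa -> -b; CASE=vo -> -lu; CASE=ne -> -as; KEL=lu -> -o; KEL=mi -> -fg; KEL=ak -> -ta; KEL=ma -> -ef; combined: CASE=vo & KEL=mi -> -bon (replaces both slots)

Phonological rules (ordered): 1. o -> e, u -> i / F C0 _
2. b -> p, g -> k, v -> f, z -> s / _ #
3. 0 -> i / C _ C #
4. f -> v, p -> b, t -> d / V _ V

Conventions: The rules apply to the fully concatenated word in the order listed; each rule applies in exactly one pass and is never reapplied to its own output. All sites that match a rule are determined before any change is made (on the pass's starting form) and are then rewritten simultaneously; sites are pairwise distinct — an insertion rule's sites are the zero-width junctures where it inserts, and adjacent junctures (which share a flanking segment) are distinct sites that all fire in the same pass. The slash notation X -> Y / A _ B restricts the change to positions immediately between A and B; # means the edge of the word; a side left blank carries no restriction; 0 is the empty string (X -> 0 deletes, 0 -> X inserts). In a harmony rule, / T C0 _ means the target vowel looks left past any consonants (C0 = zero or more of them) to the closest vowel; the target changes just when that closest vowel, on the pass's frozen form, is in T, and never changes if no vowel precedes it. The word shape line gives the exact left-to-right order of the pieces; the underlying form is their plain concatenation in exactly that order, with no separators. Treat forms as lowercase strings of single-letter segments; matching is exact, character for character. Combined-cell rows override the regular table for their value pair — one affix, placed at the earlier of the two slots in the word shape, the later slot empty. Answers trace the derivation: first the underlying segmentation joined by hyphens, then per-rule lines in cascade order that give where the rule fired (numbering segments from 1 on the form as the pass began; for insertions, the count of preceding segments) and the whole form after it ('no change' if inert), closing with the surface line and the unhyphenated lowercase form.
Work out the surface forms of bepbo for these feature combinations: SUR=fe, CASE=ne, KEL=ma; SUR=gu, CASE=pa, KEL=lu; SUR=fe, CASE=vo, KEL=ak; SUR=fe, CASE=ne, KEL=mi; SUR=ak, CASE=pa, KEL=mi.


cell SUR=fe, CASE=ne, KEL=ma:
underlying: bepbo-t-as-ef
1. o -> e, u -> i / F C0 _: fires at position(s) 5: bepbetasef
2. b -> p, g -> k, v -> f, z -> s / _ #: no change
3. 0 -> i / C _ C #: no change
4. f -> v, p -> b, t -> d / V _ V: fires at position(s) 6: bepbedasef
surface: bepbedasef

cell SUR=gu, CASE=pa, KEL=lu:
underlying: bepbo-un-b-o
1. o -> e, u -> i / F C0 _: fires at position(s) 5: bepbeunbo
2. b -> p, g -> k, v -> f, z -> s / _ #: no change
3. 0 -> i / C _ C #: no change
4. f -> v, p -> b, t -> d / V _ V: no change
surface: bepbeunbo

cell SUR=fe, CASE=vo, KEL=ak:
underlying: bepbo-t-lu-ta
1. o -> e, u -> i / F C0 _: fires at position(s) 5: bepbetluta
2. b -> p, g -> k, v -> f, z -> s / _ #: no change
3. 0 -> i / C _ C #: no change
4. f -> v, p -> b, t -> d / V _ V: fires at position(s) 9: bepbetluda
surface: bepbetluda

cell SUR=fe, CASE=ne, KEL=mi:
underlying: bepbo-t-as-fg
1. o -> e, u -> i / F C0 _: fires at position(s) 5: bepbetasfg
2. b -> p, g -> k, v -> f, z -> s / _ #: fires at position(s) 10: bepbetasfk
3. 0 -> i / C _ C #: inserts after position(s) 9: bepbetasfik
4. f -> v, p -> b, t -> d / V _ V: fires at position(s) 6: bepbedasfik
surface: bepbedasfik

cell SUR=ak, CASE=pa, KEL=mi:
underlying: bepbo-nna-b-fg
1. o -> e, u -> i / F C0 _: fires at position(s) 5: bepbennabfg
2. b -> p, g -> k, v -> f, z -> s / _ #: fires at position(s) 11: bepbennabfk
3. 0 -> i / C _ C #: inserts after position(s) 10: bepbennabfik
4. f -> v, p -> b, t -> d / V _ V: no change
surface: bepbennabfik


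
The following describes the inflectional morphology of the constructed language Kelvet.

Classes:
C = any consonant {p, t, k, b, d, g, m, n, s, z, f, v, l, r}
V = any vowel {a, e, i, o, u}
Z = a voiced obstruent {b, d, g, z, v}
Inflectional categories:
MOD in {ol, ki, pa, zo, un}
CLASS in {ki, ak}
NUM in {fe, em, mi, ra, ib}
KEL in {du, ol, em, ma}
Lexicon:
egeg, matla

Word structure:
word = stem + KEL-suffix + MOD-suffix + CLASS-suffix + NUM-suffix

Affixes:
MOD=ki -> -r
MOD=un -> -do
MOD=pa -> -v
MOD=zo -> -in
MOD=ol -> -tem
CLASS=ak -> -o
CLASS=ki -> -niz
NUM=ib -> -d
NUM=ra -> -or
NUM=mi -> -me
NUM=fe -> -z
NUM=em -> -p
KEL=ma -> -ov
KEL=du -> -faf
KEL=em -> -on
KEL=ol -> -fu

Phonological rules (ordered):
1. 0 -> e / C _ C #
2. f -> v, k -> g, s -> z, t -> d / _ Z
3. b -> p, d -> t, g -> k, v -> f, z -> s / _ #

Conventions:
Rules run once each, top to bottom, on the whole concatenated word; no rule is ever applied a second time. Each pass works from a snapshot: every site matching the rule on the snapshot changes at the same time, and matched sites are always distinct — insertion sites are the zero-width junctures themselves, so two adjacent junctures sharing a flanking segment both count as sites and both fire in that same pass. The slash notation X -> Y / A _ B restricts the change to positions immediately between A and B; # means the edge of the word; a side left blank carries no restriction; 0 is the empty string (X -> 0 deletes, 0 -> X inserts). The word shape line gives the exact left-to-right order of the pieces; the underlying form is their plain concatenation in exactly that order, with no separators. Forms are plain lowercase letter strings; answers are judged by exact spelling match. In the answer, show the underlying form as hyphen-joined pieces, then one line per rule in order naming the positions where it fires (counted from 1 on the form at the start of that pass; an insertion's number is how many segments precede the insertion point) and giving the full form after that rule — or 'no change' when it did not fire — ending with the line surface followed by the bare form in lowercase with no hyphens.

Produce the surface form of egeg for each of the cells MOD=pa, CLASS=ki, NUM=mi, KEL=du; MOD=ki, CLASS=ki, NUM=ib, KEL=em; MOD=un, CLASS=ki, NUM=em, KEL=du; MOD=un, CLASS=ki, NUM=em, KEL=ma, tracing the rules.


cell MOD=pa, CLASS=ki, NUM=mi, KEL=du:
underlying: egeg-faf-v-niz-me
1. 0 -> e / C _ C #: no change
2. f -> v, k -> g, s -> z, t -> d / _ Z: fires at position(s) 7: egegfavvnizme
3. b -> p, d -> t, g -> k, v -> f, z -> s / _ #: no change
surface: egegfavvnizme

cell MOD=ki, CLASS=ki, NUM=ib, KEL=em:
underlying: egeg-on-r-niz-d
1. 0 -> e / C _ C #: inserts after position(s) 10: egegonrnized
2. f -> v, k -> g, s -> z, t -> d / _ Z: no change
3. b -> p, d -> t, g -> k, v -> f, z -> s / _ #: fires at position(s) 12: egegonrnizet
surface: egegonrnizet

cell MOD=un, CLASS=ki, NUM=em, KEL=du:
underlying: egeg-faf-do-niz-p
1. 0 -> e / C _ C #: inserts after position(s) 12: egegfafdonizep
2. f -> v, k -> g, s -> z, t -> d / _ Z: fires at position(s) 7: egegfavdonizep
3. b -> p, d -> t, g -> k, v -> f, z -> s / _ #: no change
surface: egegfavdonizep

cell MOD=un, CLASS=ki, NUM=em, KEL=ma:
underlying: egeg-ov-do-niz-p
1. 0 -> e / C _ C #: inserts after position(s) 11: egegovdonizep
2. f -> v, k -> g, s -> z, t -> d / _ Z: no change
3. b -> p, d -> t, g -> k, v -> f, z -> s / _ #: no change
surface: egegovdonizep


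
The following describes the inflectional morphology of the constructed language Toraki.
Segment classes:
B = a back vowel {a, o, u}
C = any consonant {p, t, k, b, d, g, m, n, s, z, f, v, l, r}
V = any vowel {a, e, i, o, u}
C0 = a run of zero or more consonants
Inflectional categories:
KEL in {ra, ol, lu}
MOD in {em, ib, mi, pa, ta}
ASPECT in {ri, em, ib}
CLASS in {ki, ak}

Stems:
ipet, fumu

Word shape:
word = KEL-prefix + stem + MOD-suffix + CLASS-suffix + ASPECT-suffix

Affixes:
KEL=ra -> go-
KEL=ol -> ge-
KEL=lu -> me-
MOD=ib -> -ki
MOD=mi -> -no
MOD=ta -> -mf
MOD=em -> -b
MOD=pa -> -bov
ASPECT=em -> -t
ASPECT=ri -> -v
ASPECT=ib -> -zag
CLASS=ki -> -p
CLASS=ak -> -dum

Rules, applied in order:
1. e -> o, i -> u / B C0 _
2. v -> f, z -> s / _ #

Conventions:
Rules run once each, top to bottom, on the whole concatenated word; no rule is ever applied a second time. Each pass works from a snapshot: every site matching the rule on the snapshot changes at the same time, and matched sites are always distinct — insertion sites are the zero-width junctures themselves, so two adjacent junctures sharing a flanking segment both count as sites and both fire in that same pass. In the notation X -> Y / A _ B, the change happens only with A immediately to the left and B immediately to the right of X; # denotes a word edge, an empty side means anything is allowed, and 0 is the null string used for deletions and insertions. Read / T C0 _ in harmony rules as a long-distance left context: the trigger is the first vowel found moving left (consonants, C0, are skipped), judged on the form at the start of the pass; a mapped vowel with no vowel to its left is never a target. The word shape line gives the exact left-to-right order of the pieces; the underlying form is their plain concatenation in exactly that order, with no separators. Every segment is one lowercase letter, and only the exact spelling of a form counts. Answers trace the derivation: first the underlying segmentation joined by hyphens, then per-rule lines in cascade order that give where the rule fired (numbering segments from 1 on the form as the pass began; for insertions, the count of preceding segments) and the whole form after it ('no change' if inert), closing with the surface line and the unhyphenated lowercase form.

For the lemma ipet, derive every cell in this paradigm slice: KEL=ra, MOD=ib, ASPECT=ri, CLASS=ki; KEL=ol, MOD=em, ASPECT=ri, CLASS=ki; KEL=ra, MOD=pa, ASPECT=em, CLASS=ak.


cell KEL=ra, MOD=ib, ASPECT=ri, CLASS=ki:
underlying: go-ipet-ki-p-v
1. e -> o, i -> u / B C0 _: fires at position(s) 3: goupetkipv
2. v -> f, z -> s / _ #: fires at position(s) 10: goupetkipf
surface: goupetkipf

cell KEL=ol, MOD=em, ASPECT=ri, CLASS=ki:
underlying: ge-ipet-b-p-v
1. e -> o, i -> u / B C0 _: no change
2. v -> f, z -> s / _ #: fires at position(s) 9: geipetbpf
surface: geipetbpf

cell KEL=ra, MOD=pa, ASPECT=em, CLASS=ak:
underlying: go-ipet-bov-dum-t
1. e -> o, i -> u / B C0 _: fires at position(s) 3: goupetbovdumt
2. v -> f, z -> s / _ #: no change
surface: goupetbovdumt
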